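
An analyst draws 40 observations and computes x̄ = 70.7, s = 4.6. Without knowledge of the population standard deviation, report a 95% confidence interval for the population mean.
(69.23, 72.17)

t-interval (σ unknown):
df = n - 1 = 39
t* = 2.023 for 95% confidence

Margin of error = t* · s/√n = 2.023 · 4.6/√40 = 1.47

CI: (69.23, 72.17)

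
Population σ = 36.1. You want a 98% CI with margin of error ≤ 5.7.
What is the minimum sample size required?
n ≥ 218

For margin E ≤ 5.7:
n ≥ (z* · σ / E)²
n ≥ (2.326 · 36.1 / 5.7)²
n ≥ 217.01

Minimum n = 218 (rounding up)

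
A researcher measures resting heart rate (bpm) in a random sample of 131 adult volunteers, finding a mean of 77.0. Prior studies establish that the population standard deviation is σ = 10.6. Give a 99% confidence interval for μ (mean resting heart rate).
(74.61, 79.39)

z-interval (σ known):
z* = 2.576 for 99% confidence

Margin of error = z* · σ/√n = 2.576 · 10.6/√131 = 2.39

CI: (77.0 - 2.39, 77.0 + 2.39) = (74.61, 79.39)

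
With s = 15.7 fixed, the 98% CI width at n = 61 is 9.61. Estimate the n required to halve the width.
n ≈ 244

CI width ∝ 1/√n
To reduce width by factor 2, need √n to grow by 2 → need 2² = 4 times as many samples.

Current: n = 61, width = 9.61
New: n = 244, width ≈ 4.71

Width reduced by factor of 9.61/4.71 = 2.04.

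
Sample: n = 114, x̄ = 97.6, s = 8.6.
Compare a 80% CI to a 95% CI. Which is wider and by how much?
95% CI is wider by 1.11

df = 113
80% CI: t* = 1.289, (96.56, 98.64), width = 2 · t* · s/√n = 2.08
95% CI: t* = 1.981, (96.00, 99.20), width = 2 · t* · s/√n = 3.19

The 95% CI is wider by 3.19 - 2.08 = 1.11.
Higher confidence requires a wider interval.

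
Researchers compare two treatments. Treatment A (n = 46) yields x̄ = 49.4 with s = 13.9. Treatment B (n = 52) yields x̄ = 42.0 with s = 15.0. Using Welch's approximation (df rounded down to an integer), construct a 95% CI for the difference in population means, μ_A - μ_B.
(1.60, 13.20)

Difference: x̄₁ - x̄₂ = 7.40
SE = √(s₁²/n₁ + s₂²/n₂) = √(13.9²/46 + 15.0²/52) = 2.9201
df = 95.78 → 95 (Welch–Satterthwaite, rounded down)
t* = 1.985

CI: 7.40 ± 1.985 · 2.9201 = 7.40 ± 5.80 = (1.60, 13.20)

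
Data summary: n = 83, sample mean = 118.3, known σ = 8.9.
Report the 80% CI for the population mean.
(117.05, 119.55)

z-interval (σ known):
z* = 1.282 for 80% confidence

Margin of error = z* · σ/√n = 1.282 · 8.9/√83 = 1.25

CI: (118.3 - 1.25, 118.3 + 1.25) = (117.05, 119.55)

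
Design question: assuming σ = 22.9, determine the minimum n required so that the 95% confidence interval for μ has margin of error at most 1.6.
n ≥ 787

For margin E ≤ 1.6:
n ≥ (z* · σ / E)²
n ≥ (1.960 · 22.9 / 1.6)²
n ≥ 786.94

Minimum n = 787 (rounding up)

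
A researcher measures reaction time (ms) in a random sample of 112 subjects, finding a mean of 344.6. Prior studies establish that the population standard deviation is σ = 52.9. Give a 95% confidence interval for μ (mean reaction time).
(334.80, 354.40)

z-interval (σ known):
z* = 1.960 for 95% confidence

Margin of error = z* · σ/√n = 1.960 · 52.9/√112 = 9.80

CI: (344.6 - 9.80, 344.6 + 9.80) = (334.80, 354.40)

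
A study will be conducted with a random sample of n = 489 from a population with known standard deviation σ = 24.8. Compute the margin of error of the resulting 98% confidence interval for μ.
Margin of error = 2.61

Margin of error = z* · σ/√n
= 2.326 · 24.8/√489
= 2.326 · 24.8/22.1133
= 2.61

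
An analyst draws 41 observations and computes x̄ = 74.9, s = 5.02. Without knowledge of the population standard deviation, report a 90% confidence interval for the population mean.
(73.58, 76.22)

t-interval (σ unknown):
df = n - 1 = 40
t* = 1.684 for 90% confidence

Margin of error = t* · s/√n = 1.684 · 5.02/√41 = 1.32

CI: (73.58, 76.22)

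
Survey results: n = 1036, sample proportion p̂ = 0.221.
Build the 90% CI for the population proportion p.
(0.200, 0.242)

Proportion CI:
SE = √(p̂(1-p̂)/n) = √(0.221 · 0.779 / 1036) = 0.01289

z* = 1.645
Margin = z* · SE = 1.645 · 0.01289 = 0.0212

CI: 0.221 ± 0.0212 = (0.200, 0.242)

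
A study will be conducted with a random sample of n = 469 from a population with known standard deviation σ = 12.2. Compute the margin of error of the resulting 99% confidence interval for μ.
Margin of error = 1.45

Margin of error = z* · σ/√n
= 2.576 · 12.2/√469
= 2.576 · 12.2/21.6564
= 1.45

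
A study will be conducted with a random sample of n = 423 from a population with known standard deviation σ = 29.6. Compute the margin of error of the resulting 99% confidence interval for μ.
Margin of error = 3.71

Margin of error = z* · σ/√n
= 2.576 · 29.6/√423
= 2.576 · 29.6/20.5670
= 3.71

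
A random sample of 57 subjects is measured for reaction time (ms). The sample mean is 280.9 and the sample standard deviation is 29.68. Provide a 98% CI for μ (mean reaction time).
(271.48, 290.32)

t-interval (σ unknown):
df = n - 1 = 56
t* = 2.395 for 98% confidence

Margin of error = t* · s/√n = 2.395 · 29.68/√57 = 9.42

CI: (271.48, 290.32)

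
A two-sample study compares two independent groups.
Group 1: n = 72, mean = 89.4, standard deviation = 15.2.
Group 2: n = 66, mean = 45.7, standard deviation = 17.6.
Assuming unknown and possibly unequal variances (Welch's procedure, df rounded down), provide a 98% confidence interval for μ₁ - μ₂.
(37.08, 50.32)

Difference: x̄₁ - x̄₂ = 43.70
SE = √(s₁²/n₁ + s₂²/n₂) = √(15.2²/72 + 17.6²/66) = 2.8111
df = 129.04 → 129 (Welch–Satterthwaite, rounded down)
t* = 2.356

CI: 43.70 ± 2.356 · 2.8111 = 43.70 ± 6.62 = (37.08, 50.32)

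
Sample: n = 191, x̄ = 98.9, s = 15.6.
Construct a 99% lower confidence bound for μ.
μ ≥ 96.25

Lower bound (one-sided):
t* = 2.346 (one-sided for 99%)
Lower bound = x̄ - t* · s/√n = 98.9 - 2.346 · 15.6/√191 = 96.25

We are 99% confident that μ ≥ 96.25.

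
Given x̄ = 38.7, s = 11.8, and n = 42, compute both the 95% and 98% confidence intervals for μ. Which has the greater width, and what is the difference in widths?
98% CI is wider by 1.46

df = 41
95% CI: t* = 2.020, (35.02, 42.38), width = 2 · t* · s/√n = 7.36
98% CI: t* = 2.421, (34.29, 43.11), width = 2 · t* · s/√n = 8.82

The 98% CI is wider by 8.82 - 7.36 = 1.46.
Higher confidence requires a wider interval.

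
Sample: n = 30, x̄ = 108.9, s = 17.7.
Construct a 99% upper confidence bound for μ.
μ ≤ 116.86

Upper bound (one-sided):
t* = 2.462 (one-sided for 99%)
Upper bound = x̄ + t* · s/√n = 108.9 + 2.462 · 17.7/√30 = 116.86

We are 99% confident that μ ≤ 116.86.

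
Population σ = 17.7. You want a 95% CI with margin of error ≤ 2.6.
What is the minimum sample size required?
n ≥ 179

For margin E ≤ 2.6:
n ≥ (z* · σ / E)²
n ≥ (1.960 · 17.7 / 2.6)²
n ≥ 178.04

Minimum n = 179 (rounding up)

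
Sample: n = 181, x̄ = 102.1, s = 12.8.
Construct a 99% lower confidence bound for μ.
μ ≥ 99.87

Lower bound (one-sided):
t* = 2.347 (one-sided for 99%)
Lower bound = x̄ - t* · s/√n = 102.1 - 2.347 · 12.8/√181 = 99.87

We are 99% confident that μ ≥ 99.87.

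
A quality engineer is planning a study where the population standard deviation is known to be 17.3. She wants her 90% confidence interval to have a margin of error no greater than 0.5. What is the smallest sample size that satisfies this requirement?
n ≥ 3240

For margin E ≤ 0.5:
n ≥ (z* · σ / E)²
n ≥ (1.645 · 17.3 / 0.5)²
n ≥ 3239.54

Minimum n = 3240 (rounding up)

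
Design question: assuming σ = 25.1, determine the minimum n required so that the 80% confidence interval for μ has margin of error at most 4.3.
n ≥ 56

For margin E ≤ 4.3:
n ≥ (z* · σ / E)²
n ≥ (1.282 · 25.1 / 4.3)²
n ≥ 56.00

Minimum n = 56 (rounding up)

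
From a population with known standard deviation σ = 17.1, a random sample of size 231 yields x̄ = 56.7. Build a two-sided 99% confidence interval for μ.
(53.80, 59.60)

z-interval (σ known):
z* = 2.576 for 99% confidence

Margin of error = z* · σ/√n = 2.576 · 17.1/√231 = 2.90

CI: (56.7 - 2.90, 56.7 + 2.90) = (53.80, 59.60)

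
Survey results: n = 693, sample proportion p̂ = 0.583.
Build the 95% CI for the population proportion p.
(0.546, 0.620)

Proportion CI:
SE = √(p̂(1-p̂)/n) = √(0.583 · 0.417 / 693) = 0.01873

z* = 1.960
Margin = z* · SE = 1.960 · 0.01873 = 0.0367

CI: 0.583 ± 0.0367 = (0.546, 0.620)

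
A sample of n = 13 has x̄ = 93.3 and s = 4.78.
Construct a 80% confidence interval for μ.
(91.50, 95.10)

t-interval (σ unknown):
df = n - 1 = 12
t* = 1.356 for 80% confidence

Margin of error = t* · s/√n = 1.356 · 4.78/√13 = 1.80

CI: (91.50, 95.10)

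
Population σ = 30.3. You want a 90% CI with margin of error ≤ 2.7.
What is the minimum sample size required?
n ≥ 341

For margin E ≤ 2.7:
n ≥ (z* · σ / E)²
n ≥ (1.645 · 30.3 / 2.7)²
n ≥ 340.79

Minimum n = 341 (rounding up)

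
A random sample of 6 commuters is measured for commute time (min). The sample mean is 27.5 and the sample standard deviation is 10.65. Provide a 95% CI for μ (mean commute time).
(16.32, 38.68)

t-interval (σ unknown):
df = n - 1 = 5
t* = 2.571 for 95% confidence

Margin of error = t* · s/√n = 2.571 · 10.65/√6 = 11.18

CI: (16.32, 38.68)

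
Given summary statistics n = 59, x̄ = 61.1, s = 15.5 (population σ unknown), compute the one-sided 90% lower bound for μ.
μ ≥ 58.48

Lower bound (one-sided):
t* = 1.296 (one-sided for 90%)
Lower bound = x̄ - t* · s/√n = 61.1 - 1.296 · 15.5/√59 = 58.48

We are 90% confident that μ ≥ 58.48.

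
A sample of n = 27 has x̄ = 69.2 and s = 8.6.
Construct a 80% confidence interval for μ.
(67.02, 71.38)

t-interval (σ unknown):
df = n - 1 = 26
t* = 1.315 for 80% confidence

Margin of error = t* · s/√n = 1.315 · 8.6/√27 = 2.18

CI: (67.02, 71.38)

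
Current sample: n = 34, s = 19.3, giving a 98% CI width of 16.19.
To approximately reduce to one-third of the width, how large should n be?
n ≈ 306

CI width ∝ 1/√n
To reduce width by factor 3, need √n to grow by 3 → need 3² = 9 times as many samples.

Current: n = 34, width = 16.19
New: n = 306, width ≈ 5.16

Width reduced by factor of 16.19/5.16 = 3.14.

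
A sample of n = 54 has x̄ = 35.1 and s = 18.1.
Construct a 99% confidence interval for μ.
(28.52, 41.68)

t-interval (σ unknown):
df = n - 1 = 53
t* = 2.672 for 99% confidence

Margin of error = t* · s/√n = 2.672 · 18.1/√54 = 6.58

CI: (28.52, 41.68)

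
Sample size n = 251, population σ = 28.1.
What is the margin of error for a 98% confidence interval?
Margin of error = 4.13

Margin of error = z* · σ/√n
= 2.326 · 28.1/√251
= 2.326 · 28.1/15.8430
= 4.13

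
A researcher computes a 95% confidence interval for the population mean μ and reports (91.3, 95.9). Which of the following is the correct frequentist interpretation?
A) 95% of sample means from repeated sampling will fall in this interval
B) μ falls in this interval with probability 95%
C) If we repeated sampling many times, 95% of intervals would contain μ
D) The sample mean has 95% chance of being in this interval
C

A) Wrong — coverage applies to intervals containing μ, not to future x̄ values.
B) Wrong — μ is fixed; the randomness lives in the interval, not in μ.
C) Correct — this is the frequentist long-run coverage interpretation.
D) Wrong — x̄ is observed and sits in the interval by construction.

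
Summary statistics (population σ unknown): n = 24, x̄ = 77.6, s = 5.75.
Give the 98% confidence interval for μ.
(74.67, 80.53)

t-interval (σ unknown):
df = n - 1 = 23
t* = 2.500 for 98% confidence

Margin of error = t* · s/√n = 2.500 · 5.75/√24 = 2.93

CI: (74.67, 80.53)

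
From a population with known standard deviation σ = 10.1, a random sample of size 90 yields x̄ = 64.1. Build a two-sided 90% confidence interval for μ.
(62.35, 65.85)

z-interval (σ known):
z* = 1.645 for 90% confidence

Margin of error = z* · σ/√n = 1.645 · 10.1/√90 = 1.75

CI: (64.1 - 1.75, 64.1 + 1.75) = (62.35, 65.85)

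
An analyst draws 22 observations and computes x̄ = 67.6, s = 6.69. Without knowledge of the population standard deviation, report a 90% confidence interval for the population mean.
(65.15, 70.05)

t-interval (σ unknown):
df = n - 1 = 21
t* = 1.721 for 90% confidence

Margin of error = t* · s/√n = 1.721 · 6.69/√22 = 2.45

CI: (65.15, 70.05)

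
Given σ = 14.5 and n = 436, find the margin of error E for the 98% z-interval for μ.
Margin of error = 1.62

Margin of error = z* · σ/√n
= 2.326 · 14.5/√436
= 2.326 · 14.5/20.8806
= 1.62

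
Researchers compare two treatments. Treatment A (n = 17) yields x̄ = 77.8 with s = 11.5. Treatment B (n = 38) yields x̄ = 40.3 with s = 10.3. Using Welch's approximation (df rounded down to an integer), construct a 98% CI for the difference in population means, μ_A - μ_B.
(29.46, 45.54)

Difference: x̄₁ - x̄₂ = 37.50
SE = √(s₁²/n₁ + s₂²/n₂) = √(11.5²/17 + 10.3²/38) = 3.2513
df = 27.99 → 27 (Welch–Satterthwaite, rounded down)
t* = 2.473

CI: 37.50 ± 2.473 · 3.2513 = 37.50 ± 8.04 = (29.46, 45.54)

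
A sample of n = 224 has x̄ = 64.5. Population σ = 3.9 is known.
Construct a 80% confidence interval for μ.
(64.17, 64.83)

z-interval (σ known):
z* = 1.282 for 80% confidence

Margin of error = z* · σ/√n = 1.282 · 3.9/√224 = 0.33

CI: (64.5 - 0.33, 64.5 + 0.33) = (64.17, 64.83)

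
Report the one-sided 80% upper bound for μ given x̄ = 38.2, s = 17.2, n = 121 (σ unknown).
μ ≤ 39.52

Upper bound (one-sided):
t* = 0.845 (one-sided for 80%)
Upper bound = x̄ + t* · s/√n = 38.2 + 0.845 · 17.2/√121 = 39.52

We are 80% confident that μ ≤ 39.52.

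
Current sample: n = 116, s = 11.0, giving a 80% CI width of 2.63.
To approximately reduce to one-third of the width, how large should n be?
n ≈ 1044

CI width ∝ 1/√n
To reduce width by factor 3, need √n to grow by 3 → need 3² = 9 times as many samples.

Current: n = 116, width = 2.63
New: n = 1044, width ≈ 0.87

Width reduced by factor of 2.63/0.87 = 3.02.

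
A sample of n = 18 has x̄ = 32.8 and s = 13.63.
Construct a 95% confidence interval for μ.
(26.02, 39.58)

t-interval (σ unknown):
df = n - 1 = 17
t* = 2.110 for 95% confidence

Margin of error = t* · s/√n = 2.110 · 13.63/√18 = 6.78

CI: (26.02, 39.58)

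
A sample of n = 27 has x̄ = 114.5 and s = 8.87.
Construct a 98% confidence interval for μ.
(110.27, 118.73)

t-interval (σ unknown):
df = n - 1 = 26
t* = 2.479 for 98% confidence

Margin of error = t* · s/√n = 2.479 · 8.87/√27 = 4.23

CI: (110.27, 118.73)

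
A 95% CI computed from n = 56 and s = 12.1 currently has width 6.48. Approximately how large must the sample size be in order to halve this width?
n ≈ 224

CI width ∝ 1/√n
To reduce width by factor 2, need √n to grow by 2 → need 2² = 4 times as many samples.

Current: n = 56, width = 6.48
New: n = 224, width ≈ 3.19

Width reduced by factor of 6.48/3.19 = 2.03.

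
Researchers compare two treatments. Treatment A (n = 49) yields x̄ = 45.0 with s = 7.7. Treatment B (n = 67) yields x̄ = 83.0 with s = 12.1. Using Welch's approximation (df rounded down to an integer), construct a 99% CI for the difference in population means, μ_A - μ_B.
(-42.83, -33.17)

Difference: x̄₁ - x̄₂ = -38.00
SE = √(s₁²/n₁ + s₂²/n₂) = √(7.7²/49 + 12.1²/67) = 1.8426
df = 112.08 → 112 (Welch–Satterthwaite, rounded down)
t* = 2.620

CI: -38.00 ± 2.620 · 1.8426 = -38.00 ± 4.83 = (-42.83, -33.17)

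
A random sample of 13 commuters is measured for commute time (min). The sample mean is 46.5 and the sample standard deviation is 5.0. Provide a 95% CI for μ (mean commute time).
(43.48, 49.52)

t-interval (σ unknown):
df = n - 1 = 12
t* = 2.179 for 95% confidence

Margin of error = t* · s/√n = 2.179 · 5.0/√13 = 3.02

CI: (43.48, 49.52)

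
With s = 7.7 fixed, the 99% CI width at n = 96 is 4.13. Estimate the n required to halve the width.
n ≈ 384

CI width ∝ 1/√n
To reduce width by factor 2, need √n to grow by 2 → need 2² = 4 times as many samples.

Current: n = 96, width = 4.13
New: n = 384, width ≈ 2.03

Width reduced by factor of 4.13/2.03 = 2.03.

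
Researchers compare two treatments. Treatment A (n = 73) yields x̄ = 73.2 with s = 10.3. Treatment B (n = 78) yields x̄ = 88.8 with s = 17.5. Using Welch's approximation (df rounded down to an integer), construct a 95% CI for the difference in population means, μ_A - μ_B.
(-20.19, -11.01)

Difference: x̄₁ - x̄₂ = -15.60
SE = √(s₁²/n₁ + s₂²/n₂) = √(10.3²/73 + 17.5²/78) = 2.3194
df = 126.08 → 126 (Welch–Satterthwaite, rounded down)
t* = 1.979

CI: -15.60 ± 1.979 · 2.3194 = -15.60 ± 4.59 = (-20.19, -11.01)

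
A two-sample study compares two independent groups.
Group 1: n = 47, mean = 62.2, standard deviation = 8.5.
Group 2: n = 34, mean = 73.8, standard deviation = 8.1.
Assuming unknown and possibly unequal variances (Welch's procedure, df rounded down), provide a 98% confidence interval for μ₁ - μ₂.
(-16.03, -7.17)

Difference: x̄₁ - x̄₂ = -11.60
SE = √(s₁²/n₁ + s₂²/n₂) = √(8.5²/47 + 8.1²/34) = 1.8620
df = 73.20 → 73 (Welch–Satterthwaite, rounded down)
t* = 2.379

CI: -11.60 ± 2.379 · 1.8620 = -11.60 ± 4.43 = (-16.03, -7.17)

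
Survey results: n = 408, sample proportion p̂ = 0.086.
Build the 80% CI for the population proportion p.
(0.068, 0.104)

Proportion CI:
SE = √(p̂(1-p̂)/n) = √(0.086 · 0.914 / 408) = 0.01388

z* = 1.282
Margin = z* · SE = 1.282 · 0.01388 = 0.0178

CI: 0.086 ± 0.0178 = (0.068, 0.104)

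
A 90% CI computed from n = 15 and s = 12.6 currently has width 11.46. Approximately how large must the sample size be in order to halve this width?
n ≈ 60

CI width ∝ 1/√n
To reduce width by factor 2, need √n to grow by 2 → need 2² = 4 times as many samples.

Current: n = 15, width = 11.46
New: n = 60, width ≈ 5.44

Width reduced by factor of 11.46/5.44 = 2.11.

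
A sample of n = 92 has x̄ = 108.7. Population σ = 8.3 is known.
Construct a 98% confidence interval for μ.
(106.69, 110.71)

z-interval (σ known):
z* = 2.326 for 98% confidence

Margin of error = z* · σ/√n = 2.326 · 8.3/√92 = 2.01

CI: (108.7 - 2.01, 108.7 + 2.01) = (106.69, 110.71)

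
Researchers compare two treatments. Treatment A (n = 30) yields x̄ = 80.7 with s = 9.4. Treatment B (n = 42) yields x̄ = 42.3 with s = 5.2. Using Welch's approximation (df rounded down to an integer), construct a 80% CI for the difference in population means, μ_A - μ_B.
(35.93, 40.87)

Difference: x̄₁ - x̄₂ = 38.40
SE = √(s₁²/n₁ + s₂²/n₂) = √(9.4²/30 + 5.2²/42) = 1.8945
df = 41.66 → 41 (Welch–Satterthwaite, rounded down)
t* = 1.303

CI: 38.40 ± 1.303 · 1.8945 = 38.40 ± 2.47 = (35.93, 40.87)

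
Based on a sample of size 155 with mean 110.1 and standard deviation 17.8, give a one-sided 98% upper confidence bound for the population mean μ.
μ ≤ 113.06

Upper bound (one-sided):
t* = 2.071 (one-sided for 98%)
Upper bound = x̄ + t* · s/√n = 110.1 + 2.071 · 17.8/√155 = 113.06

We are 98% confident that μ ≤ 113.06.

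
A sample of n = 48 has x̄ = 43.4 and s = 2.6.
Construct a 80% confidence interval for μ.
(42.91, 43.89)

t-interval (σ unknown):
df = n - 1 = 47
t* = 1.300 for 80% confidence

Margin of error = t* · s/√n = 1.300 · 2.6/√48 = 0.49

CI: (42.91, 43.89)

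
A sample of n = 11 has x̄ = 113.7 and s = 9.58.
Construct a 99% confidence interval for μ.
(104.55, 122.85)

t-interval (σ unknown):
df = n - 1 = 10
t* = 3.169 for 99% confidence

Margin of error = t* · s/√n = 3.169 · 9.58/√11 = 9.15

CI: (104.55, 122.85)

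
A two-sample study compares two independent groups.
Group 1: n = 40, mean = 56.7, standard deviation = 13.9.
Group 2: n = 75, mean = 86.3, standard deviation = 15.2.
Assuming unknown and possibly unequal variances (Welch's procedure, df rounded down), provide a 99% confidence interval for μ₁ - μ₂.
(-37.01, -22.19)

Difference: x̄₁ - x̄₂ = -29.60
SE = √(s₁²/n₁ + s₂²/n₂) = √(13.9²/40 + 15.2²/75) = 2.8126
df = 86.14 → 86 (Welch–Satterthwaite, rounded down)
t* = 2.634

CI: -29.60 ± 2.634 · 2.8126 = -29.60 ± 7.41 = (-37.01, -22.19)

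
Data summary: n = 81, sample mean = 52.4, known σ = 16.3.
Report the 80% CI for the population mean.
(50.08, 54.72)

z-interval (σ known):
z* = 1.282 for 80% confidence

Margin of error = z* · σ/√n = 1.282 · 16.3/√81 = 2.32

CI: (52.4 - 2.32, 52.4 + 2.32) = (50.08, 54.72)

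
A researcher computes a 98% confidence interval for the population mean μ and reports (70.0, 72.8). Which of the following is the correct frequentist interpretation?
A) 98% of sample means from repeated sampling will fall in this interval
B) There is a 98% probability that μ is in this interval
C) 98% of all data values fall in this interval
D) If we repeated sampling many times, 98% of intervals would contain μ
D

A) Wrong — coverage applies to intervals containing μ, not to future x̄ values.
B) Wrong — μ is fixed; the randomness lives in the interval, not in μ.
C) Wrong — a CI is about the parameter μ, not individual data values.
D) Correct — this is the frequentist long-run coverage interpretation.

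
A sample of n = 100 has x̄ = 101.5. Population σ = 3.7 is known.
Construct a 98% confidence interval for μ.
(100.64, 102.36)

z-interval (σ known):
z* = 2.326 for 98% confidence

Margin of error = z* · σ/√n = 2.326 · 3.7/√100 = 0.86

CI: (101.5 - 0.86, 101.5 + 0.86) = (100.64, 102.36)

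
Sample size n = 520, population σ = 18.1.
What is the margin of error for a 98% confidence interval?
Margin of error = 1.85

Margin of error = z* · σ/√n
= 2.326 · 18.1/√520
= 2.326 · 18.1/22.8035
= 1.85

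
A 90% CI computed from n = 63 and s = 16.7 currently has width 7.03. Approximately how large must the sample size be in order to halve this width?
n ≈ 252

CI width ∝ 1/√n
To reduce width by factor 2, need √n to grow by 2 → need 2² = 4 times as many samples.

Current: n = 63, width = 7.03
New: n = 252, width ≈ 3.47

Width reduced by factor of 7.03/3.47 = 2.03.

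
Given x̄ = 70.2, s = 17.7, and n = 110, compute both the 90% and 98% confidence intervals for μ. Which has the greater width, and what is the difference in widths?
98% CI is wider by 2.37

df = 109
90% CI: t* = 1.659, (67.40, 73.00), width = 2 · t* · s/√n = 5.60
98% CI: t* = 2.361, (66.22, 74.18), width = 2 · t* · s/√n = 7.97

The 98% CI is wider by 7.97 - 5.60 = 2.37.
Higher confidence requires a wider interval.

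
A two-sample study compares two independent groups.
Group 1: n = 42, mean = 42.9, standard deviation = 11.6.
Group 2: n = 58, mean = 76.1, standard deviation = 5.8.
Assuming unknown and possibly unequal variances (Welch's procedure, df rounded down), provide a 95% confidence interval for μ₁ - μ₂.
(-37.10, -29.30)

Difference: x̄₁ - x̄₂ = -33.20
SE = √(s₁²/n₁ + s₂²/n₂) = √(11.6²/42 + 5.8²/58) = 1.9452
df = 55.87 → 55 (Welch–Satterthwaite, rounded down)
t* = 2.004

CI: -33.20 ± 2.004 · 1.9452 = -33.20 ± 3.90 = (-37.10, -29.30)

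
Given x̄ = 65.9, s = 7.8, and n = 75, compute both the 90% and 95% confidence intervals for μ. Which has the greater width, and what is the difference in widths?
95% CI is wider by 0.59

df = 74
90% CI: t* = 1.666, (64.40, 67.40), width = 2 · t* · s/√n = 3.00
95% CI: t* = 1.993, (64.10, 67.70), width = 2 · t* · s/√n = 3.59

The 95% CI is wider by 3.59 - 3.00 = 0.59.
Higher confidence requires a wider interval.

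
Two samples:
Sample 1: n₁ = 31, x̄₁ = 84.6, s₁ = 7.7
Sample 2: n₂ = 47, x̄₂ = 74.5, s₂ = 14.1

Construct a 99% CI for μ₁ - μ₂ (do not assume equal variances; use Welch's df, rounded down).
(3.54, 16.66)

Difference: x̄₁ - x̄₂ = 10.10
SE = √(s₁²/n₁ + s₂²/n₂) = √(7.7²/31 + 14.1²/47) = 2.4784
df = 73.85 → 73 (Welch–Satterthwaite, rounded down)
t* = 2.645

CI: 10.10 ± 2.645 · 2.4784 = 10.10 ± 6.56 = (3.54, 16.66)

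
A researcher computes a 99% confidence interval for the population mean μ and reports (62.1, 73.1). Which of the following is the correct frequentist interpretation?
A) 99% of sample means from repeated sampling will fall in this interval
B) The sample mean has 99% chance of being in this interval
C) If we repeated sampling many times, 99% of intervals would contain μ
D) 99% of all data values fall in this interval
C

A) Wrong — coverage applies to intervals containing μ, not to future x̄ values.
B) Wrong — x̄ is observed and sits in the interval by construction.
C) Correct — this is the frequentist long-run coverage interpretation.
D) Wrong — a CI is about the parameter μ, not individual data values.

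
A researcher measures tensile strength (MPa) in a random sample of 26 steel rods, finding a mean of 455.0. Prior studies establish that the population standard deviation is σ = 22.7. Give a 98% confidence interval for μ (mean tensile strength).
(444.65, 465.35)

z-interval (σ known):
z* = 2.326 for 98% confidence

Margin of error = z* · σ/√n = 2.326 · 22.7/√26 = 10.35

CI: (455.0 - 10.35, 455.0 + 10.35) = (444.65, 465.35)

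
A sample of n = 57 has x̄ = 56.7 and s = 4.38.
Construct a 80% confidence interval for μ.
(55.95, 57.45)

t-interval (σ unknown):
df = n - 1 = 56
t* = 1.297 for 80% confidence

Margin of error = t* · s/√n = 1.297 · 4.38/√57 = 0.75

CI: (55.95, 57.45)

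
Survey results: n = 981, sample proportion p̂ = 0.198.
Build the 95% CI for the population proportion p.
(0.173, 0.223)

Proportion CI:
SE = √(p̂(1-p̂)/n) = √(0.198 · 0.802 / 981) = 0.01272

z* = 1.960
Margin = z* · SE = 1.960 · 0.01272 = 0.0249

CI: 0.198 ± 0.0249 = (0.173, 0.223)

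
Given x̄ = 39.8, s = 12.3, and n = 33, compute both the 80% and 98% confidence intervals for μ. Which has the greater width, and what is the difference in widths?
98% CI is wider by 4.88

df = 32
80% CI: t* = 1.309, (37.00, 42.60), width = 2 · t* · s/√n = 5.61
98% CI: t* = 2.449, (34.56, 45.04), width = 2 · t* · s/√n = 10.49

The 98% CI is wider by 10.49 - 5.61 = 4.88.
Higher confidence requires a wider interval.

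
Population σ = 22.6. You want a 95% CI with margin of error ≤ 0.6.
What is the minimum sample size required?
n ≥ 5451

For margin E ≤ 0.6:
n ≥ (z* · σ / E)²
n ≥ (1.960 · 22.6 / 0.6)²
n ≥ 5450.38

Minimum n = 5451 (rounding up)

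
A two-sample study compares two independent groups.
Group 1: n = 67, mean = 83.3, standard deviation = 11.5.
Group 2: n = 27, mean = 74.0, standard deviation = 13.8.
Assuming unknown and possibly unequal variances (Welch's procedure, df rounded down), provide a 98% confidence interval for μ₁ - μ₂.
(2.03, 16.57)

Difference: x̄₁ - x̄₂ = 9.30
SE = √(s₁²/n₁ + s₂²/n₂) = √(11.5²/67 + 13.8²/27) = 3.0045
df = 41.31 → 41 (Welch–Satterthwaite, rounded down)
t* = 2.421

CI: 9.30 ± 2.421 · 3.0045 = 9.30 ± 7.27 = (2.03, 16.57)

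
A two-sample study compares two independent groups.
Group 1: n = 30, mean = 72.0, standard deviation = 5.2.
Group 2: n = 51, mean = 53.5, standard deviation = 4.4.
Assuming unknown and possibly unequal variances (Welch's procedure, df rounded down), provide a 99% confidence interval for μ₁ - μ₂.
(15.48, 21.52)

Difference: x̄₁ - x̄₂ = 18.50
SE = √(s₁²/n₁ + s₂²/n₂) = √(5.2²/30 + 4.4²/51) = 1.1318
df = 53.11 → 53 (Welch–Satterthwaite, rounded down)
t* = 2.672

CI: 18.50 ± 2.672 · 1.1318 = 18.50 ± 3.02 = (15.48, 21.52)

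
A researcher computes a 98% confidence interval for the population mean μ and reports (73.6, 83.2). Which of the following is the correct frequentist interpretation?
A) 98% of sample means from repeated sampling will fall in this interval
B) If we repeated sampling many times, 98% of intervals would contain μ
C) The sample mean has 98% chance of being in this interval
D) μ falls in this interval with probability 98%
B

A) Wrong — coverage applies to intervals containing μ, not to future x̄ values.
B) Correct — this is the frequentist long-run coverage interpretation.
C) Wrong — x̄ is observed and sits in the interval by construction.
D) Wrong — μ is fixed; the randomness lives in the interval, not in μ.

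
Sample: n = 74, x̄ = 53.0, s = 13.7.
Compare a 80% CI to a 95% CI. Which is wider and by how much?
95% CI is wider by 2.23

df = 73
80% CI: t* = 1.293, (50.94, 55.06), width = 2 · t* · s/√n = 4.12
95% CI: t* = 1.993, (49.83, 56.17), width = 2 · t* · s/√n = 6.35

The 95% CI is wider by 6.35 - 4.12 = 2.23.
Higher confidence requires a wider interval.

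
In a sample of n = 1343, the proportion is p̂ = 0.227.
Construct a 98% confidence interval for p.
(0.200, 0.254)

Proportion CI:
SE = √(p̂(1-p̂)/n) = √(0.227 · 0.773 / 1343) = 0.01143

z* = 2.326
Margin = z* · SE = 2.326 · 0.01143 = 0.0266

CI: 0.227 ± 0.0266 = (0.200, 0.254)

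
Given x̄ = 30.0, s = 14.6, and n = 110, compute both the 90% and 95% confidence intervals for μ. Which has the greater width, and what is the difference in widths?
95% CI is wider by 0.90

df = 109
90% CI: t* = 1.659, (27.69, 32.31), width = 2 · t* · s/√n = 4.62
95% CI: t* = 1.982, (27.24, 32.76), width = 2 · t* · s/√n = 5.52

The 95% CI is wider by 5.52 - 4.62 = 0.90.
Higher confidence requires a wider interval.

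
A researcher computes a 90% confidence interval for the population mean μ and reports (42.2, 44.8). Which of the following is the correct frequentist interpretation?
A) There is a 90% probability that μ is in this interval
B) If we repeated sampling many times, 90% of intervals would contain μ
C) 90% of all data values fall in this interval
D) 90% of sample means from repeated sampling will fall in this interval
B

A) Wrong — μ is fixed; the randomness lives in the interval, not in μ.
B) Correct — this is the frequentist long-run coverage interpretation.
C) Wrong — a CI is about the parameter μ, not individual data values.
D) Wrong — coverage applies to intervals containing μ, not to future x̄ values.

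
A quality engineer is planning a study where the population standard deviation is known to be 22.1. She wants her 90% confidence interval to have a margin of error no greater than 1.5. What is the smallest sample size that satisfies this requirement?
n ≥ 588

For margin E ≤ 1.5:
n ≥ (z* · σ / E)²
n ≥ (1.645 · 22.1 / 1.5)²
n ≥ 587.40

Minimum n = 588 (rounding up)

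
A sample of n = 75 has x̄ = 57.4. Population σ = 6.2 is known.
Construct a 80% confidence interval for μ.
(56.48, 58.32)

z-interval (σ known):
z* = 1.282 for 80% confidence

Margin of error = z* · σ/√n = 1.282 · 6.2/√75 = 0.92

CI: (57.4 - 0.92, 57.4 + 0.92) = (56.48, 58.32)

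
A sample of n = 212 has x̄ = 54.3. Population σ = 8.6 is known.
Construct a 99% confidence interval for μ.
(52.78, 55.82)

z-interval (σ known):
z* = 2.576 for 99% confidence

Margin of error = z* · σ/√n = 2.576 · 8.6/√212 = 1.52

CI: (54.3 - 1.52, 54.3 + 1.52) = (52.78, 55.82)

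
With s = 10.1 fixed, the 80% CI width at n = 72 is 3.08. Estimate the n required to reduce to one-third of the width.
n ≈ 648

CI width ∝ 1/√n
To reduce width by factor 3, need √n to grow by 3 → need 3² = 9 times as many samples.

Current: n = 72, width = 3.08
New: n = 648, width ≈ 1.02

Width reduced by factor of 3.08/1.02 = 3.02.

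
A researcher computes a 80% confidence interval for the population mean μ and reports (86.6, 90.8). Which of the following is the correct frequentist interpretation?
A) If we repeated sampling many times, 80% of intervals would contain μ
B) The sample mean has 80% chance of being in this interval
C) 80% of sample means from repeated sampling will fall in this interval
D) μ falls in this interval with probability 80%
A

A) Correct — this is the frequentist long-run coverage interpretation.
B) Wrong — x̄ is observed and sits in the interval by construction.
C) Wrong — coverage applies to intervals containing μ, not to future x̄ values.
D) Wrong — μ is fixed; the randomness lives in the interval, not in μ.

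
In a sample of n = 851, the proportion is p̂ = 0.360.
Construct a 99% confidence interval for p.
(0.318, 0.402)

Proportion CI:
SE = √(p̂(1-p̂)/n) = √(0.360 · 0.640 / 851) = 0.01645

z* = 2.576
Margin = z* · SE = 2.576 · 0.01645 = 0.0424

CI: 0.360 ± 0.0424 = (0.318, 0.402)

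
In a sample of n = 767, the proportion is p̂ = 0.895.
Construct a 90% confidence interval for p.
(0.877, 0.913)

Proportion CI:
SE = √(p̂(1-p̂)/n) = √(0.895 · 0.105 / 767) = 0.01107

z* = 1.645
Margin = z* · SE = 1.645 · 0.01107 = 0.0182

CI: 0.895 ± 0.0182 = (0.877, 0.913)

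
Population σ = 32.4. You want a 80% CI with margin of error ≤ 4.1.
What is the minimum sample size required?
n ≥ 103

For margin E ≤ 4.1:
n ≥ (z* · σ / E)²
n ≥ (1.282 · 32.4 / 4.1)²
n ≥ 102.64

Minimum n = 103 (rounding up)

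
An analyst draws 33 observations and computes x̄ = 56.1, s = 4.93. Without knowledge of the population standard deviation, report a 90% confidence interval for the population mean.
(54.65, 57.55)

t-interval (σ unknown):
df = n - 1 = 32
t* = 1.694 for 90% confidence

Margin of error = t* · s/√n = 1.694 · 4.93/√33 = 1.45

CI: (54.65, 57.55)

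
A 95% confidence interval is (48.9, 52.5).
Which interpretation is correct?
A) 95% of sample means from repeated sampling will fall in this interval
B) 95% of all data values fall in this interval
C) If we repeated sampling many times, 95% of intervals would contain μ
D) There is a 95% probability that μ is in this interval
C

A) Wrong — coverage applies to intervals containing μ, not to future x̄ values.
B) Wrong — a CI is about the parameter μ, not individual data values.
C) Correct — this is the frequentist long-run coverage interpretation.
D) Wrong — μ is fixed; the randomness lives in the interval, not in μ.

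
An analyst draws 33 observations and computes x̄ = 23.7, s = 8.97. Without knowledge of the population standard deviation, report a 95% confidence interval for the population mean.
(20.52, 26.88)

t-interval (σ unknown):
df = n - 1 = 32
t* = 2.037 for 95% confidence

Margin of error = t* · s/√n = 2.037 · 8.97/√33 = 3.18

CI: (20.52, 26.88)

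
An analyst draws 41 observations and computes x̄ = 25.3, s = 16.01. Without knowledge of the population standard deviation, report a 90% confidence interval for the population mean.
(21.09, 29.51)

t-interval (σ unknown):
df = n - 1 = 40
t* = 1.684 for 90% confidence

Margin of error = t* · s/√n = 1.684 · 16.01/√41 = 4.21

CI: (21.09, 29.51)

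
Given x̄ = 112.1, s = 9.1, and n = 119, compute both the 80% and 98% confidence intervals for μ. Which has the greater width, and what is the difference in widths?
98% CI is wider by 1.78

df = 118
80% CI: t* = 1.289, (111.02, 113.18), width = 2 · t* · s/√n = 2.15
98% CI: t* = 2.358, (110.13, 114.07), width = 2 · t* · s/√n = 3.93

The 98% CI is wider by 3.93 - 2.15 = 1.78.
Higher confidence requires a wider interval.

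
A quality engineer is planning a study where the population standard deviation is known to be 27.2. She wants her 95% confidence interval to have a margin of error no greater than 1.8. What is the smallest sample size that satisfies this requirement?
n ≥ 878

For margin E ≤ 1.8:
n ≥ (z* · σ / E)²
n ≥ (1.960 · 27.2 / 1.8)²
n ≥ 877.21

Minimum n = 878 (rounding up)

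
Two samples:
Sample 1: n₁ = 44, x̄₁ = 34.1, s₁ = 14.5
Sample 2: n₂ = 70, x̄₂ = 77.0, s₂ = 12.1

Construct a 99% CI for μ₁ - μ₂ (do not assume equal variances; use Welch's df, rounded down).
(-49.82, -35.98)

Difference: x̄₁ - x̄₂ = -42.90
SE = √(s₁²/n₁ + s₂²/n₂) = √(14.5²/44 + 12.1²/70) = 2.6211
df = 79.40 → 79 (Welch–Satterthwaite, rounded down)
t* = 2.640

CI: -42.90 ± 2.640 · 2.6211 = -42.90 ± 6.92 = (-49.82, -35.98)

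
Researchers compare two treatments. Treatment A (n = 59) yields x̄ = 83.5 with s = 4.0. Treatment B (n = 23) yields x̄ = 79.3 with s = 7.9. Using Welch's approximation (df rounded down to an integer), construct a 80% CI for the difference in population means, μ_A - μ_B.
(1.93, 6.47)

Difference: x̄₁ - x̄₂ = 4.20
SE = √(s₁²/n₁ + s₂²/n₂) = √(4.0²/59 + 7.9²/23) = 1.7276
df = 26.52 → 26 (Welch–Satterthwaite, rounded down)
t* = 1.315

CI: 4.20 ± 1.315 · 1.7276 = 4.20 ± 2.27 = (1.93, 6.47)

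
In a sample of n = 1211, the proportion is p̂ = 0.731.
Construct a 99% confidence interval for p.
(0.698, 0.764)

Proportion CI:
SE = √(p̂(1-p̂)/n) = √(0.731 · 0.269 / 1211) = 0.01274

z* = 2.576
Margin = z* · SE = 2.576 · 0.01274 = 0.0328

CI: 0.731 ± 0.0328 = (0.698, 0.764)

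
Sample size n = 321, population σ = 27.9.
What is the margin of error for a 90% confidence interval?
Margin of error = 2.56

Margin of error = z* · σ/√n
= 1.645 · 27.9/√321
= 1.645 · 27.9/17.9165
= 2.56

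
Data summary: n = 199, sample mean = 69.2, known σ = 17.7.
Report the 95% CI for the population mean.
(66.74, 71.66)

z-interval (σ known):
z* = 1.960 for 95% confidence

Margin of error = z* · σ/√n = 1.960 · 17.7/√199 = 2.46

CI: (69.2 - 2.46, 69.2 + 2.46) = (66.74, 71.66)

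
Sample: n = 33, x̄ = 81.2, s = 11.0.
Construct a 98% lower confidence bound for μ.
μ ≥ 77.10

Lower bound (one-sided):
t* = 2.141 (one-sided for 98%)
Lower bound = x̄ - t* · s/√n = 81.2 - 2.141 · 11.0/√33 = 77.10

We are 98% confident that μ ≥ 77.10.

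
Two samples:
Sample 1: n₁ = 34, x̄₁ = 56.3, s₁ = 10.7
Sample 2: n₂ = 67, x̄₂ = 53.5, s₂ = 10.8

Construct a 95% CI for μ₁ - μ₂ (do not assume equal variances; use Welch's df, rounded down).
(-1.71, 7.31)

Difference: x̄₁ - x̄₂ = 2.80
SE = √(s₁²/n₁ + s₂²/n₂) = √(10.7²/34 + 10.8²/67) = 2.2601
df = 66.99 → 66 (Welch–Satterthwaite, rounded down)
t* = 1.997

CI: 2.80 ± 1.997 · 2.2601 = 2.80 ± 4.51 = (-1.71, 7.31)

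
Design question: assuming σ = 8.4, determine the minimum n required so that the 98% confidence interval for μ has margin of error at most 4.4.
n ≥ 20

For margin E ≤ 4.4:
n ≥ (z* · σ / E)²
n ≥ (2.326 · 8.4 / 4.4)²
n ≥ 19.72

Minimum n = 20 (rounding up)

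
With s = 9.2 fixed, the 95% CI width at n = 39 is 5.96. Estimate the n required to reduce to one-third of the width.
n ≈ 351

CI width ∝ 1/√n
To reduce width by factor 3, need √n to grow by 3 → need 3² = 9 times as many samples.

Current: n = 39, width = 5.96
New: n = 351, width ≈ 1.93

Width reduced by factor of 5.96/1.93 = 3.09.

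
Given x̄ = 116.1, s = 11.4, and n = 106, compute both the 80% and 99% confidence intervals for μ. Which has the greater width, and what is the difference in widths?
99% CI is wider by 2.95

df = 105
80% CI: t* = 1.290, (114.67, 117.53), width = 2 · t* · s/√n = 2.86
99% CI: t* = 2.623, (113.20, 119.00), width = 2 · t* · s/√n = 5.81

The 99% CI is wider by 5.81 - 2.86 = 2.95.
Higher confidence requires a wider interval.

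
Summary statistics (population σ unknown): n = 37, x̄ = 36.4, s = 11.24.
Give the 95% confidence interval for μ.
(32.65, 40.15)

t-interval (σ unknown):
df = n - 1 = 36
t* = 2.028 for 95% confidence

Margin of error = t* · s/√n = 2.028 · 11.24/√37 = 3.75

CI: (32.65, 40.15)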